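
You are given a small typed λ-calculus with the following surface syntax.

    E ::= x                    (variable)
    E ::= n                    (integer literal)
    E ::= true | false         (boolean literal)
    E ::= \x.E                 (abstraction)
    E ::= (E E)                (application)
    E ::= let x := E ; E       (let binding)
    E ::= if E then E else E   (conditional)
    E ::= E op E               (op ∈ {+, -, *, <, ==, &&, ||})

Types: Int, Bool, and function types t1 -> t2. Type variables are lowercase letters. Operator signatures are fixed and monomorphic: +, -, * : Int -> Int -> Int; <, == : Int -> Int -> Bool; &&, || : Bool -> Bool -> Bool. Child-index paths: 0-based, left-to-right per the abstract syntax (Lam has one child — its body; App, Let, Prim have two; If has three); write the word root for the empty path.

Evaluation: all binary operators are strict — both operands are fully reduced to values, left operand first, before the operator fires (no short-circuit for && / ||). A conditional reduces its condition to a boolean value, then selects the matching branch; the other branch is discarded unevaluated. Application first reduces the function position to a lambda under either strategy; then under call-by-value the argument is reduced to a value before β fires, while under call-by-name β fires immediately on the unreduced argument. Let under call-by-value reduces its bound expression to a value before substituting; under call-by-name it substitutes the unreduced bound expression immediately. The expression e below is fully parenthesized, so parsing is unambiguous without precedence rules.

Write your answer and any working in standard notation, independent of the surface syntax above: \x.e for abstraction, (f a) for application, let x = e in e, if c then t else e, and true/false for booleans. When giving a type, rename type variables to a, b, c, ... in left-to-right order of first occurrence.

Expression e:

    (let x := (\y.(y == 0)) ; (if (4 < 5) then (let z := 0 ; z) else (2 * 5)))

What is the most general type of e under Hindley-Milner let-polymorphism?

Answer: Int

Derivation:
y : a
  unify a ~ Int
  unify Int ~ Int
\y._ : Int -> Bool
let x : Int -> Bool
  unify Int ~ Int
  unify Int ~ Int
  unify Bool ~ Bool
let z : Int
z : Int
  unify Int ~ Int
  unify Int ~ Int
  unify Int ~ Int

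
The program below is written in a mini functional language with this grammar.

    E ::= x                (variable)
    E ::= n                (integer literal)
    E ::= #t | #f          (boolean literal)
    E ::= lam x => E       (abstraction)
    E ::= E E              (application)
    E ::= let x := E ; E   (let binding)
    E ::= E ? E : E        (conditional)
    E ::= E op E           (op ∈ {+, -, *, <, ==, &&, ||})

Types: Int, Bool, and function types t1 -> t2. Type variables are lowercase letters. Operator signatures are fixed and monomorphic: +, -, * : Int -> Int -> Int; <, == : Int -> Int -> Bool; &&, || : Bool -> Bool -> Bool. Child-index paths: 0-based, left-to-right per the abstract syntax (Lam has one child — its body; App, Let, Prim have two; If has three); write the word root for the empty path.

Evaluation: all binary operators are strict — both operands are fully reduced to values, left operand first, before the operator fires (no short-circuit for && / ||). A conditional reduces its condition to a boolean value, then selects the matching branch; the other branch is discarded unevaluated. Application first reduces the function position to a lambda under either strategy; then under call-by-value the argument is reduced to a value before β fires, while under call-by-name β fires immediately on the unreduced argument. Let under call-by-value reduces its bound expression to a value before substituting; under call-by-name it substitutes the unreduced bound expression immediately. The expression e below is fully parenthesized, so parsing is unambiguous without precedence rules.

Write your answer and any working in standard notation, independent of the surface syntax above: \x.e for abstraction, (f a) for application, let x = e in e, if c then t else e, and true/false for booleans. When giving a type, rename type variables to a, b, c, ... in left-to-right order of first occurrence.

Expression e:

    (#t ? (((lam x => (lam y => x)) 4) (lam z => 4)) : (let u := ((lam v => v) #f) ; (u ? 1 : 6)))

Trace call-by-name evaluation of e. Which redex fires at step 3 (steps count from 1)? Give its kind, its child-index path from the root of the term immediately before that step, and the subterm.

Working:
step 0: (if true then (((\x.(\y.x)) 4) (\z.4)) else (let u = ((\v.v) false) in (if u then 1 else 6)))
step 1: [if@root] (((\x.(\y.x)) 4) (\z.4))
step 2: [beta@0] ((\y.4) (\z.4))
step 3: [beta@root] 4

Answer: beta at root : ((\y.4) (\z.4))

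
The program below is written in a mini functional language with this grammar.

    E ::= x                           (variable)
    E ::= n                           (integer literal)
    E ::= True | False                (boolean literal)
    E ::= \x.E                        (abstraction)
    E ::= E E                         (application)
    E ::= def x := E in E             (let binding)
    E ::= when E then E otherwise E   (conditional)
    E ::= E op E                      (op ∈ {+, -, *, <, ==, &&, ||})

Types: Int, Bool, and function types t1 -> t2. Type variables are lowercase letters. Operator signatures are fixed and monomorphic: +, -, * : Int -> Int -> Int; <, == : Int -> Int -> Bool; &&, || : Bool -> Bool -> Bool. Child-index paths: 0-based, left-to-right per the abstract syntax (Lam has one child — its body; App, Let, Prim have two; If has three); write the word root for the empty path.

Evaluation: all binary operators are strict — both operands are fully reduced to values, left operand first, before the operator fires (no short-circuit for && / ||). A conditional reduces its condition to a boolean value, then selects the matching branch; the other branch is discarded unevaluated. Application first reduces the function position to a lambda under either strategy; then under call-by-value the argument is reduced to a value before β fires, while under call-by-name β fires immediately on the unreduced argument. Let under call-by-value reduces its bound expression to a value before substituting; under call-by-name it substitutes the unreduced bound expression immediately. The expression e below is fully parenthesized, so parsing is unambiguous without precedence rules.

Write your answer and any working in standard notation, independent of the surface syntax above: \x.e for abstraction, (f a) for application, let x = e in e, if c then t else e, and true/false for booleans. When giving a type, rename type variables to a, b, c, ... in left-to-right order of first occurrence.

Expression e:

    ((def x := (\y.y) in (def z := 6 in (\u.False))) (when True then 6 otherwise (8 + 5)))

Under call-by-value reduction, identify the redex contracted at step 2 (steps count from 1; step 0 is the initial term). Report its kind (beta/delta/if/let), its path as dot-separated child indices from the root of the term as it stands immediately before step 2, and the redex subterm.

Answer: let at 0 : (let z = 6 in (\u.false))

Trace:
step 0: ((let x = (\y.y) in (let z = 6 in (\u.false))) (if true then 6 else (8 + 5)))
step 1: [let@0] ((let z = 6 in (\u.false)) (if true then 6 else (8 + 5)))
step 2: [let@0] ((\u.false) (if true then 6 else (8 + 5)))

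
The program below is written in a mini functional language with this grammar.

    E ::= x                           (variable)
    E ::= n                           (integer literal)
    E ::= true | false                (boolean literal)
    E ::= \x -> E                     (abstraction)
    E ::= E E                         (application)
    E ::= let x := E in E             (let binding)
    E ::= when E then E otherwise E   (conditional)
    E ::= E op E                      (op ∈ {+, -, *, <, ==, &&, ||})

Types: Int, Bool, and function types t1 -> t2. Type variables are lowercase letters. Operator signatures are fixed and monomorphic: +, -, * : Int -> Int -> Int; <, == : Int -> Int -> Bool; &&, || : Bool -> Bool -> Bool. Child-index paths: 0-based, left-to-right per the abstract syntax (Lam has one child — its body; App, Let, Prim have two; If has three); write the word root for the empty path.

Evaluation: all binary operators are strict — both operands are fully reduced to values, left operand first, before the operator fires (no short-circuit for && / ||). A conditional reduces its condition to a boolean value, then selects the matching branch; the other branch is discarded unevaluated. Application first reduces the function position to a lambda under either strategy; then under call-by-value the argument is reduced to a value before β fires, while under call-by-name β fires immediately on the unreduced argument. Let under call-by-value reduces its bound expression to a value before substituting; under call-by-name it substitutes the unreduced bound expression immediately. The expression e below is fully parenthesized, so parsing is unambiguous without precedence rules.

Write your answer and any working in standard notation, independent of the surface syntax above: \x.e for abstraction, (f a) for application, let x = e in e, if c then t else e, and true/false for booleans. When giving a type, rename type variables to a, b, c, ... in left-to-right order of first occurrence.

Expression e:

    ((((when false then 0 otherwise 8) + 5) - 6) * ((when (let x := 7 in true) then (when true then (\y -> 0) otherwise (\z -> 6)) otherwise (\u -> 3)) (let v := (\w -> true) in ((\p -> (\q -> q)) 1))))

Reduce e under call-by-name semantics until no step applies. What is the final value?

Trace:
step 0: ((((if false then 0 else 8) + 5) - 6) * ((if (let x = 7 in true) then (if true then (\y.0) else (\z.6)) else (\u.3)) (let v = (\w.true) in ((\p.(\q.q)) 1))))
step 1: [if@0.0.0] (((8 + 5) - 6) * ((if (let x = 7 in true) then (if true then (\y.0) else (\z.6)) else (\u.3)) (let v = (\w.true) in ((\p.(\q.q)) 1))))
step 2: [delta@0.0] ((13 - 6) * ((if (let x = 7 in true) then (if true then (\y.0) else (\z.6)) else (\u.3)) (let v = (\w.true) in ((\p.(\q.q)) 1))))
step 3: [delta@0] (7 * ((if (let x = 7 in true) then (if true then (\y.0) else (\z.6)) else (\u.3)) (let v = (\w.true) in ((\p.(\q.q)) 1))))
step 4: [let@1.0.0] (7 * ((if true then (if true then (\y.0) else (\z.6)) else (\u.3)) (let v = (\w.true) in ((\p.(\q.q)) 1))))
step 5: [if@1.0] (7 * ((if true then (\y.0) else (\z.6)) (let v = (\w.true) in ((\p.(\q.q)) 1))))
step 6: [if@1.0] (7 * ((\y.0) (let v = (\w.true) in ((\p.(\q.q)) 1))))
step 7: [beta@1] (7 * 0)
step 8: [delta@root] 0

Answer: 0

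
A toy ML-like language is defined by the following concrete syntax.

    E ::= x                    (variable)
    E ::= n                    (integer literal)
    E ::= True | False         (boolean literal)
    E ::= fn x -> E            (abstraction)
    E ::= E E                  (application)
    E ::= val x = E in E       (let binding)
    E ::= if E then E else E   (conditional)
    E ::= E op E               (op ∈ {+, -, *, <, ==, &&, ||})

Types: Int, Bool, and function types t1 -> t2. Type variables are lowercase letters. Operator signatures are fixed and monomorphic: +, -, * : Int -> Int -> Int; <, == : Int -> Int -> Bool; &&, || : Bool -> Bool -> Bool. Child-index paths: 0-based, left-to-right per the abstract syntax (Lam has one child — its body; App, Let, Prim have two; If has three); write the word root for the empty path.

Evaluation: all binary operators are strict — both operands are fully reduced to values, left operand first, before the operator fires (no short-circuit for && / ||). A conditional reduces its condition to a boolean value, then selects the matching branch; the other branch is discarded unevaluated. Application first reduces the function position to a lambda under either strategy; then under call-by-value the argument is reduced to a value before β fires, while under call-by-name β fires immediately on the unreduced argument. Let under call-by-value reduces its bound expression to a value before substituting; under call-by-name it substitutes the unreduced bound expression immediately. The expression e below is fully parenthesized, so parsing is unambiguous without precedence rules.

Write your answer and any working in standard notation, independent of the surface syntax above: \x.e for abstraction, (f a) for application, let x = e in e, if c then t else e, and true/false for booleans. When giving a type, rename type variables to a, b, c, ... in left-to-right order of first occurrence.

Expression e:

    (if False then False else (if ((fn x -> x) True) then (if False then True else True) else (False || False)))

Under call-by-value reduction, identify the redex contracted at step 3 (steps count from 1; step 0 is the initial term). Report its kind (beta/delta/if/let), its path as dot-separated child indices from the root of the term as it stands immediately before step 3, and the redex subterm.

Answer: if at root : (if true then (if false then true else true) else (false || false))

Derivation:
step 0: (if false then false else (if ((\x.x) true) then (if false then true else true) else (false || false)))
step 1: [if@root] (if ((\x.x) true) then (if false then true else true) else (false || false))
step 2: [beta@0] (if true then (if false then true else true) else (false || false))
step 3: [if@root] (if false then true else true)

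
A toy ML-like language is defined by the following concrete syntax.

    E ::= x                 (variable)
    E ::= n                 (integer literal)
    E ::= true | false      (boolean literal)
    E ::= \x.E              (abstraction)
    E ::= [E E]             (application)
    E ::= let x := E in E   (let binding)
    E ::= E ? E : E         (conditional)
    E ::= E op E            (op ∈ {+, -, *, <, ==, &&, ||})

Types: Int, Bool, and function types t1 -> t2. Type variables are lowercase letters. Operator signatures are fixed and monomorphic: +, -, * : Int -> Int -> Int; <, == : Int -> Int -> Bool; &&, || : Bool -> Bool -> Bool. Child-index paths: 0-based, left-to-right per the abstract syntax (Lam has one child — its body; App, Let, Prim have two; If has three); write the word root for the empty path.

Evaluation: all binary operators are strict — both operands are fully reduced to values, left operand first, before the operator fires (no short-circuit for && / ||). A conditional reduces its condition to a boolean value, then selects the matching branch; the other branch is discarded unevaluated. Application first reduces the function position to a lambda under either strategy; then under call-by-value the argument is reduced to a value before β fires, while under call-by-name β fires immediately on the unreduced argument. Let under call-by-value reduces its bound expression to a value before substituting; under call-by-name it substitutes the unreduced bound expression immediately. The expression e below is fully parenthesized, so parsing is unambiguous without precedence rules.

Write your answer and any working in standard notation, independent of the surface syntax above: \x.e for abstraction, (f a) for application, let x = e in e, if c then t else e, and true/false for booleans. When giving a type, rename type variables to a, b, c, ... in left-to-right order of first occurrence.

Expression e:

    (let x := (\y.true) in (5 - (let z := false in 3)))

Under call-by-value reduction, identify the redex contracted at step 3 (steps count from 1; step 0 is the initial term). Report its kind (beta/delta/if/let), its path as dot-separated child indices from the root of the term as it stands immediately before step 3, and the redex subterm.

Answer: delta at root : (5 - 3)

Derivation:
step 0: (let x = (\y.true) in (5 - (let z = false in 3)))
step 1: [let@root] (5 - (let z = false in 3))
step 2: [let@1] (5 - 3)
step 3: [delta@root] 2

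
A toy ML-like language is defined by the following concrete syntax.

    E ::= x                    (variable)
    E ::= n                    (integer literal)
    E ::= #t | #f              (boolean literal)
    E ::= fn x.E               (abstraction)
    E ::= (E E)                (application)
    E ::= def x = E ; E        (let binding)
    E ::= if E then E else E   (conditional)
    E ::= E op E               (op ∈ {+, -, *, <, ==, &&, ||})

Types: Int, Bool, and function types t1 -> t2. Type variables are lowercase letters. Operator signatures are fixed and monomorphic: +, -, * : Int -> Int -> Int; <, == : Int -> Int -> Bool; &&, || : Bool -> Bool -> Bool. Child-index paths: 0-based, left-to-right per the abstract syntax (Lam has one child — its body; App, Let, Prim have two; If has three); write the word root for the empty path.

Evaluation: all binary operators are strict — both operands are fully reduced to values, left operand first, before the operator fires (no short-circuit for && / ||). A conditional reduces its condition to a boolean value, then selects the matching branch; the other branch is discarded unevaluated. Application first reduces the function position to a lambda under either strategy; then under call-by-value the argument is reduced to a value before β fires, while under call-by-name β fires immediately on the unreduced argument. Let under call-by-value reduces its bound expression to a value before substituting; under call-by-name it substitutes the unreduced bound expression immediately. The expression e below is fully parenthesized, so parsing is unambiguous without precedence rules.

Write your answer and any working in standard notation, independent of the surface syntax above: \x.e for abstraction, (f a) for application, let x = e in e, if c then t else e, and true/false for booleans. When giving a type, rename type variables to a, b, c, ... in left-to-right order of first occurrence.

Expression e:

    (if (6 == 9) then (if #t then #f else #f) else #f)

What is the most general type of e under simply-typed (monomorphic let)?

Trace:
  unify Int ~ Int
  unify Int ~ Int
  unify Bool ~ Bool
  unify Bool ~ Bool
  unify Bool ~ Bool
  unify Bool ~ Bool

Answer: Bool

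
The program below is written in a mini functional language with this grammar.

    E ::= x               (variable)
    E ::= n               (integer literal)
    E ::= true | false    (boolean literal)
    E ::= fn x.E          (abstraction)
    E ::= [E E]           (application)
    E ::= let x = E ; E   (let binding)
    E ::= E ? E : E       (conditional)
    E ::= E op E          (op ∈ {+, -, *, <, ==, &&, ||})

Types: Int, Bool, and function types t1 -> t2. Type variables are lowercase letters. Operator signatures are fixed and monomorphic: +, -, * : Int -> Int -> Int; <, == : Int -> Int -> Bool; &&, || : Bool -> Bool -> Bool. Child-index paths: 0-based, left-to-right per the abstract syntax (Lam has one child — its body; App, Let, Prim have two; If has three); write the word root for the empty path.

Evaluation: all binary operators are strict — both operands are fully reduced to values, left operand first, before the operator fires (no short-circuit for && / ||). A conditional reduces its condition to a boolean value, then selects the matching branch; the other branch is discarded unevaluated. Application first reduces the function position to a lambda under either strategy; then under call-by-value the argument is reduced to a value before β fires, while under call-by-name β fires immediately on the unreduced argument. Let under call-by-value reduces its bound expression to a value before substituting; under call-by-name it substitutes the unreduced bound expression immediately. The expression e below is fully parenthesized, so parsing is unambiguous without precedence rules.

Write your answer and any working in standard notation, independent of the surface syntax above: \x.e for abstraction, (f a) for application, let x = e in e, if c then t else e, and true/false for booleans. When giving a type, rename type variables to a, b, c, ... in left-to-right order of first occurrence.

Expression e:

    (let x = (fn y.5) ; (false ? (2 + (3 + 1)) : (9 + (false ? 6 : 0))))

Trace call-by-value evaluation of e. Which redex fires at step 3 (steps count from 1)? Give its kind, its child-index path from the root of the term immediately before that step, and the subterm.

Answer: if at 1 : (if false then 6 else 0)

Derivation:
step 0: (let x = (\y.5) in (if false then (2 + (3 + 1)) else (9 + (if false then 6 else 0))))
step 1: [let@root] (if false then (2 + (3 + 1)) else (9 + (if false then 6 else 0)))
step 2: [if@root] (9 + (if false then 6 else 0))
step 3: [if@1] (9 + 0)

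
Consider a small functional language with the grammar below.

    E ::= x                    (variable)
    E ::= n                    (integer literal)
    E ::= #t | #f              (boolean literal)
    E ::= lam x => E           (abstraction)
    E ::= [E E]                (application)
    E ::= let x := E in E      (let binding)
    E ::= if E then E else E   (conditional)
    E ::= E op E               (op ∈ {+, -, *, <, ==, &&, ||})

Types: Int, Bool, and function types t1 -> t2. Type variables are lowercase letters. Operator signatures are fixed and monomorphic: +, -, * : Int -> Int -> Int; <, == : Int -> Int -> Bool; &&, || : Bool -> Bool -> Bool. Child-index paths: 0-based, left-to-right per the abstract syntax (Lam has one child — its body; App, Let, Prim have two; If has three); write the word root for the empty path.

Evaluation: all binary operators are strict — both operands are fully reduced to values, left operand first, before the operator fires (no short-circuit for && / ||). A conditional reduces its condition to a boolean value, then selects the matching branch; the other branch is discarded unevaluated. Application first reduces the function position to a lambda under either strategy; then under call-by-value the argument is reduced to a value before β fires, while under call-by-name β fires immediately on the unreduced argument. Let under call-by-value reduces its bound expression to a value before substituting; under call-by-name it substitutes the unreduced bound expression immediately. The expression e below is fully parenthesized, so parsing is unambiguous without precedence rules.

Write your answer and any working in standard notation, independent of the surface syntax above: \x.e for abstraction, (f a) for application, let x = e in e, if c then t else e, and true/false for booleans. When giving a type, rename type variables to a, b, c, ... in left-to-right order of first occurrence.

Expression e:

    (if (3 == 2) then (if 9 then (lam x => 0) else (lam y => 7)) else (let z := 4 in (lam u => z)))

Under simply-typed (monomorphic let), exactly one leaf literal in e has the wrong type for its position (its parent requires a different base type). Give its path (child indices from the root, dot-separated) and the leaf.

Trace:
  unify Int ~ Int
  unify Int ~ Int
  unify Bool ~ Bool
  unify Int ~ Bool
  FAIL: mismatch Int ~ Bool

Answer: 1.0 : 9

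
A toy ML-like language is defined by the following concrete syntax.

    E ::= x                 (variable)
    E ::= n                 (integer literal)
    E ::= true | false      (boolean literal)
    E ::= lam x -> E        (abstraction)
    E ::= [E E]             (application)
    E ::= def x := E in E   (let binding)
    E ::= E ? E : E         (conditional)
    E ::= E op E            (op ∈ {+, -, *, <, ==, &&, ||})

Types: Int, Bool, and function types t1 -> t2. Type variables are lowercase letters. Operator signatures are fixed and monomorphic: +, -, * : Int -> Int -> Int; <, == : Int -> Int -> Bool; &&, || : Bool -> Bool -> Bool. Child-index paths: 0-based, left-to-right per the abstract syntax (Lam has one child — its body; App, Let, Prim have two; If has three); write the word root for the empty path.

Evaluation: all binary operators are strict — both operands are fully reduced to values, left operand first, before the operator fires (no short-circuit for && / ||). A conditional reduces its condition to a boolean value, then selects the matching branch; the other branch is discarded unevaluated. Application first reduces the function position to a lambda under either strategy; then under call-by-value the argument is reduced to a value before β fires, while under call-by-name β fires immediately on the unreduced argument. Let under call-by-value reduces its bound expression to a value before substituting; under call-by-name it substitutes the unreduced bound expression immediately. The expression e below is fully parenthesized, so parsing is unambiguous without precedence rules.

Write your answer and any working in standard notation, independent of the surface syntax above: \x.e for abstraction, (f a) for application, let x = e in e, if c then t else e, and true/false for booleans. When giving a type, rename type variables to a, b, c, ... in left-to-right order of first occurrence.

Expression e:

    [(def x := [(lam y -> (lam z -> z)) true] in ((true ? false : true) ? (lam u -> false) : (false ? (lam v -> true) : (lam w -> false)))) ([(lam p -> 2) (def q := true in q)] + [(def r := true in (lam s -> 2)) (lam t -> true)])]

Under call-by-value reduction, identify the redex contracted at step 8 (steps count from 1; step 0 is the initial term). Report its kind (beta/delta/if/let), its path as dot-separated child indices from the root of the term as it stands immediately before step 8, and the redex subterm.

Answer: let at 1.1.0 : (let r = true in (\s.2))

Working:
step 0: ((let x = ((\y.(\z.z)) true) in (if (if true then false else true) then (\u.false) else (if false then (\v.true) else (\w.false)))) (((\p.2) (let q = true in q)) + ((let r = true in (\s.2)) (\t.true))))
step 1: [beta@0.0] ((let x = (\z.z) in (if (if true then false else true) then (\u.false) else (if false then (\v.true) else (\w.false)))) (((\p.2) (let q = true in q)) + ((let r = true in (\s.2)) (\t.true))))
step 2: [let@0] ((if (if true then false else true) then (\u.false) else (if false then (\v.true) else (\w.false))) (((\p.2) (let q = true in q)) + ((let r = true in (\s.2)) (\t.true))))
step 3: [if@0.0] ((if false then (\u.false) else (if false then (\v.true) else (\w.false))) (((\p.2) (let q = true in q)) + ((let r = true in (\s.2)) (\t.true))))
step 4: [if@0] ((if false then (\v.true) else (\w.false)) (((\p.2) (let q = true in q)) + ((let r = true in (\s.2)) (\t.true))))
step 5: [if@0] ((\w.false) (((\p.2) (let q = true in q)) + ((let r = true in (\s.2)) (\t.true))))
step 6: [let@1.0.1] ((\w.false) (((\p.2) true) + ((let r = true in (\s.2)) (\t.true))))
step 7: [beta@1.0] ((\w.false) (2 + ((let r = true in (\s.2)) (\t.true))))
step 8: [let@1.1.0] ((\w.false) (2 + ((\s.2) (\t.true))))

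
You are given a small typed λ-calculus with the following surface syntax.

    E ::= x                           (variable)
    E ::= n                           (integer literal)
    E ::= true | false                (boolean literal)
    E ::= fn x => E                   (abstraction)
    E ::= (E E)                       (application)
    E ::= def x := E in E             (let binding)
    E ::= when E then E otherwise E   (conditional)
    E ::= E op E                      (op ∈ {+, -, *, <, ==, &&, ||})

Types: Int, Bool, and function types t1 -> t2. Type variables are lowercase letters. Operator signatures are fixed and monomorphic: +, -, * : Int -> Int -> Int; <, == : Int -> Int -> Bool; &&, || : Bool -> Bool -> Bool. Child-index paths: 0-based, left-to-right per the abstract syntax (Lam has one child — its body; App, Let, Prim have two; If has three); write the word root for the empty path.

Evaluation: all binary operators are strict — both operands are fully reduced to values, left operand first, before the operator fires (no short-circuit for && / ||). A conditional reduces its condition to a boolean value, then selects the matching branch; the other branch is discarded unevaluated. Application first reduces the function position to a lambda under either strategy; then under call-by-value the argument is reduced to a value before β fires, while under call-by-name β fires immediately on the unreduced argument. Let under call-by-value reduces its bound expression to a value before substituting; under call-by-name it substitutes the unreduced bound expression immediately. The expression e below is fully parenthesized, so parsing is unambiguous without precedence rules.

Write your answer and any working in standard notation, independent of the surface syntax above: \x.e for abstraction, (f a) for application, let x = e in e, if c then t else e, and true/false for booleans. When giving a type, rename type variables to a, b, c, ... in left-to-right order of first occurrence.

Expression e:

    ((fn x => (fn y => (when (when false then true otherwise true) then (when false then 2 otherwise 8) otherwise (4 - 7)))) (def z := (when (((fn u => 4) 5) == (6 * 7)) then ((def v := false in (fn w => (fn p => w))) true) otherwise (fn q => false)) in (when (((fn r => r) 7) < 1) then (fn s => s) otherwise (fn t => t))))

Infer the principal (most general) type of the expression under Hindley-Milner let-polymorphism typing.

Derivation:
  unify Bool ~ Bool
  unify Bool ~ Bool
  unify Bool ~ Bool
  unify Bool ~ Bool
  unify Int ~ Int
  unify Int ~ Int
  unify Int ~ Int
  unify Int ~ Int
\y._ : b -> Int
\x._ : a -> b -> Int
\u._ : c -> Int
  unify c -> Int ~ Int -> d
  unify c ~ Int
  unify Int ~ d
_ _ : Int
  unify Int ~ Int
  unify Int ~ Int
  unify Int ~ Int
  unify Int ~ Int
  unify Bool ~ Bool
let v : Bool
w : e
\p._ : f -> e
\w._ : e -> f -> e
  unify e -> f -> e ~ Bool -> g
  unify e ~ Bool
  unify f -> Bool ~ g
_ _ : f -> Bool
\q._ : h -> Bool
  unify f -> Bool ~ h -> Bool
  unify f ~ h
  unify Bool ~ Bool
let z : forall. h -> Bool
r : i
\r._ : i -> i
  unify i -> i ~ Int -> j
  unify i ~ Int
  unify Int ~ j
_ _ : Int
  unify Int ~ Int
  unify Int ~ Int
  unify Bool ~ Bool
s : k
\s._ : k -> k
t : l
\t._ : l -> l
  unify k -> k ~ l -> l
  unify k ~ l
  unify l ~ l
  unify a -> b -> Int ~ (l -> l) -> m
  unify a ~ l -> l
  unify b -> Int ~ m
_ _ : b -> Int

Answer: a -> Int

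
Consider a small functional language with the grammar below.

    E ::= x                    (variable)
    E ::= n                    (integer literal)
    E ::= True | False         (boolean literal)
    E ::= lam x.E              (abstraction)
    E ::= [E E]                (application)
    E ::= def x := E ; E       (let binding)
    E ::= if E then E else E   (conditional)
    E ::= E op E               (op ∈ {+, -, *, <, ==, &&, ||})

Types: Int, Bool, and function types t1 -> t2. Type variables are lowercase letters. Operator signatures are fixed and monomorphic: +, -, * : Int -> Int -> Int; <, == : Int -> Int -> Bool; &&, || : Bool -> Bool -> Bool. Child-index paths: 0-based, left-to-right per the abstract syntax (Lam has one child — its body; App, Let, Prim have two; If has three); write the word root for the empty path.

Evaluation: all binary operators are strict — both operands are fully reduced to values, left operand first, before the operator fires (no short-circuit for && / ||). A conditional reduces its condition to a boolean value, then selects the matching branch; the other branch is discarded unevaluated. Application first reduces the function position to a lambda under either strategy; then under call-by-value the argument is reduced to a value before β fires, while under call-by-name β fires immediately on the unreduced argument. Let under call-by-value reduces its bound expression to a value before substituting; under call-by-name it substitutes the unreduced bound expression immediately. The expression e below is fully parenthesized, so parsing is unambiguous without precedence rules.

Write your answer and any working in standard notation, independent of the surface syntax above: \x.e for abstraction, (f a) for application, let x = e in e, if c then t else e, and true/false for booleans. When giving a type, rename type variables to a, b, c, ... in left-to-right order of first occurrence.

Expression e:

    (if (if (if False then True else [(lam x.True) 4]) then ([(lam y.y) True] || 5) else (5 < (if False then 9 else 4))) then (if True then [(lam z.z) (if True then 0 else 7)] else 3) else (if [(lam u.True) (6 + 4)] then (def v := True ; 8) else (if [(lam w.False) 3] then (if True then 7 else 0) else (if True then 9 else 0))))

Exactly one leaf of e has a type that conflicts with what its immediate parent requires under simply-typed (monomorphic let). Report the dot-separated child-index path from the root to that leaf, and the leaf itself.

Answer: 0.1.1 : 5

Derivation:
  unify Bool ~ Bool
\x._ : a -> Bool
  unify a -> Bool ~ Int -> b
  unify a ~ Int
  unify Bool ~ b
_ _ : Bool
  unify Bool ~ Bool
  unify Bool ~ Bool
y : c
\y._ : c -> c
  unify c -> c ~ Bool -> d
  unify c ~ Bool
  unify Bool ~ d
_ _ : Bool
  unify Bool ~ Bool
  unify Int ~ Bool
  FAIL: mismatch Int ~ Bool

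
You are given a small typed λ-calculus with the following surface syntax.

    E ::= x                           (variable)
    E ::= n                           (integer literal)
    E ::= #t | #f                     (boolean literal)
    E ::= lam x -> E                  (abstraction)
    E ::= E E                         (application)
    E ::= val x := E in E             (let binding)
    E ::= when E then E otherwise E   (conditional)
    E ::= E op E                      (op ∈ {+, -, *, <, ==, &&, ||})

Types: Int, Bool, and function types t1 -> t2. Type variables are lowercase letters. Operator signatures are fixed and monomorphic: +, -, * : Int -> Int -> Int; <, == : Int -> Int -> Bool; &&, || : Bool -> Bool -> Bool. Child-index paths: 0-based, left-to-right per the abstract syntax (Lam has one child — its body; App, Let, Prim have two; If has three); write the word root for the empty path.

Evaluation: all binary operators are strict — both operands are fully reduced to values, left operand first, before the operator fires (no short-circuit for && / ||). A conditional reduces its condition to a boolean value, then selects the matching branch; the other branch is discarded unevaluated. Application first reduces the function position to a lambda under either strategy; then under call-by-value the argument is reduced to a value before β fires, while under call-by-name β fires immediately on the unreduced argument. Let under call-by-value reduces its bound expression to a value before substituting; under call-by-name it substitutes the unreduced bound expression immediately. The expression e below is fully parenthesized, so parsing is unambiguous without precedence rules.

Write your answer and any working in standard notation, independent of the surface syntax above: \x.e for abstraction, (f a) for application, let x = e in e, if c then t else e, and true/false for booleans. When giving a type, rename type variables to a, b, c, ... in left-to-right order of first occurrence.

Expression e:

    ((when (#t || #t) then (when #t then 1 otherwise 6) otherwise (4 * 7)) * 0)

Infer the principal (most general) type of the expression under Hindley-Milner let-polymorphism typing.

Answer: Int

Derivation:
  unify Bool ~ Bool
  unify Bool ~ Bool
  unify Bool ~ Bool
  unify Bool ~ Bool
  unify Int ~ Int
  unify Int ~ Int
  unify Int ~ Int
  unify Int ~ Int
  unify Int ~ Int
  unify Int ~ Int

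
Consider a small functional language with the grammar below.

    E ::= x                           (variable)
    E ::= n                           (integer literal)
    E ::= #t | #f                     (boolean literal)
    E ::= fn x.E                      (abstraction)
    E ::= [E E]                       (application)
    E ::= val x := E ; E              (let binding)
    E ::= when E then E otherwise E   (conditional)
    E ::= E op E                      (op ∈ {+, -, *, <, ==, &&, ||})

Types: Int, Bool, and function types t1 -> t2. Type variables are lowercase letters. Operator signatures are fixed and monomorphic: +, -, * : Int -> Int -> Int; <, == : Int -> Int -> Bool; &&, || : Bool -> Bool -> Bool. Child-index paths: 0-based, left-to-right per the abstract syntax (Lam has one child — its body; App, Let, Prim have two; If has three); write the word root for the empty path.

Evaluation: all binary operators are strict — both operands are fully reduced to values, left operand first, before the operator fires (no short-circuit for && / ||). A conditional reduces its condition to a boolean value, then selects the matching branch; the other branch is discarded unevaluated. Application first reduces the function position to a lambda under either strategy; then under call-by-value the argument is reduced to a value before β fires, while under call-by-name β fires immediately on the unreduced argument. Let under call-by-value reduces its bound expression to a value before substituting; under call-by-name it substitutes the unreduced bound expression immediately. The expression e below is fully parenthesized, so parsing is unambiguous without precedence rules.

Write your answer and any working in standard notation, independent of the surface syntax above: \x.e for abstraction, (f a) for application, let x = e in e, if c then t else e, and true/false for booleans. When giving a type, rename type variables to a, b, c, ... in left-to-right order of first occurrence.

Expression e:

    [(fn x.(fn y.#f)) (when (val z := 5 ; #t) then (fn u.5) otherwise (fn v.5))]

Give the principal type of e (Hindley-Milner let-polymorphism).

Answer: a -> Bool

Derivation:
\y._ : b -> Bool
\x._ : a -> b -> Bool
let z : Int
  unify Bool ~ Bool
\u._ : c -> Int
\v._ : d -> Int
  unify c -> Int ~ d -> Int
  unify c ~ d
  unify Int ~ Int
  unify a -> b -> Bool ~ (d -> Int) -> e
  unify a ~ d -> Int
  unify b -> Bool ~ e
_ _ : b -> Bool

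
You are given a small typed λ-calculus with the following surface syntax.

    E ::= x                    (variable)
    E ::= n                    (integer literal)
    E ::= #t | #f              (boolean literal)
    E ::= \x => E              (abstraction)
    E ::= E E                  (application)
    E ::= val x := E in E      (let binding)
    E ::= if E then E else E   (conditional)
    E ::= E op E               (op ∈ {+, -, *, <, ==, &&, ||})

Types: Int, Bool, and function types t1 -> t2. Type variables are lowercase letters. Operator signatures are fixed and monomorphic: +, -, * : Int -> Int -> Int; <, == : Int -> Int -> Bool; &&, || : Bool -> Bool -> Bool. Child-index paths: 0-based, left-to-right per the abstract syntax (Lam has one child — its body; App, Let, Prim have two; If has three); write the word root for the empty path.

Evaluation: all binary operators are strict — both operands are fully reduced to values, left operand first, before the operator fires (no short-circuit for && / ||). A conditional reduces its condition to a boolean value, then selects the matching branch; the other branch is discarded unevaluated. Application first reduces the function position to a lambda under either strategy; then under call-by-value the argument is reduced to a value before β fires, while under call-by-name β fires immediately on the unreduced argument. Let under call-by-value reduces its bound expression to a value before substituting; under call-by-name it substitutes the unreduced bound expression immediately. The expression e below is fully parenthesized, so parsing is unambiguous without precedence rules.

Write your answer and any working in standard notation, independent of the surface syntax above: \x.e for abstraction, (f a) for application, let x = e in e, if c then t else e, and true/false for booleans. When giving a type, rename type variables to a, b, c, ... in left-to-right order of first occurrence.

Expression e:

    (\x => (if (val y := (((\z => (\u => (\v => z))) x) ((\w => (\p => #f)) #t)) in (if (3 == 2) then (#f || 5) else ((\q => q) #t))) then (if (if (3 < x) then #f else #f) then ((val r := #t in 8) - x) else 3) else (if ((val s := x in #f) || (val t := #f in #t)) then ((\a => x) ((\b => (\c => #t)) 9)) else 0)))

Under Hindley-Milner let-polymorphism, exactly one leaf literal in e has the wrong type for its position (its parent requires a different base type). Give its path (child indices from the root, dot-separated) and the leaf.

Answer: 0.0.1.1.1 : 5

Trace:
z : b
\v._ : d -> b
\u._ : c -> d -> b
\z._ : b -> c -> d -> b
x : a
  unify b -> c -> d -> b ~ a -> e
  unify b ~ a
  unify c -> d -> a ~ e
_ _ : c -> d -> a
\p._ : g -> Bool
\w._ : f -> g -> Bool
  unify f -> g -> Bool ~ Bool -> h
  unify f ~ Bool
  unify g -> Bool ~ h
_ _ : g -> Bool
  unify c -> d -> a ~ (g -> Bool) -> i
  unify c ~ g -> Bool
  unify d -> a ~ i
_ _ : d -> a
let y : forall. d -> a
  unify Int ~ Int
  unify Int ~ Int
  unify Bool ~ Bool
  unify Bool ~ Bool
  unify Int ~ Bool
  FAIL: mismatch Int ~ Bool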